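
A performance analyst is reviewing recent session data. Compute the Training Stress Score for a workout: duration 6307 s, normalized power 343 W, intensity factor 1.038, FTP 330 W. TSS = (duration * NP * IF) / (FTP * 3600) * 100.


Product = 6307 * 343 * 1.038 = 2245506.438
Base = 330 * 3600 = 1188000
TSS = 2245506.438 / 1188000 * 100 = 189.02

189.02 TSS


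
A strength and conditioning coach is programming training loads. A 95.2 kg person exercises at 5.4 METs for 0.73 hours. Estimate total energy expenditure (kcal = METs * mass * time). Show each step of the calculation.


Energy = METs * mass(kg) * time(h)
= 5.4 * 95.2 * 0.73
= 375.28 kcal

375.28 kcal


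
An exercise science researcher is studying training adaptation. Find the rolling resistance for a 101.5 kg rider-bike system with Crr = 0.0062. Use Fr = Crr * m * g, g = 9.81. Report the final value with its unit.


m * g = 101.5 * 9.81 = 995.715 N
Fr = 0.0062 * 995.715 = 6.173 N

6.173 N


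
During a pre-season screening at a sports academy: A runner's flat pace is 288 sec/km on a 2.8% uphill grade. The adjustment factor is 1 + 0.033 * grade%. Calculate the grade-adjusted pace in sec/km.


Factor = 1 + 0.033 * 2.8 = 1.0924
Adjusted pace = 288 * 1.0924
= 314.61 sec/km

314.61 s/km


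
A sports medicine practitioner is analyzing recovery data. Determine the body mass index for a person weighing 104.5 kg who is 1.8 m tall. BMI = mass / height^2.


BMI = mass / height^2
= 104.5 / 1.8^2
= 104.5 / 3.24
= 32.25 kg/m^2

32.25 kg/m^2


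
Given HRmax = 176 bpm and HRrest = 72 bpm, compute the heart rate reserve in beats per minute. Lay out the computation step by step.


Heart rate reserve = maximum HR minus resting HR
HRR = 176 - 72 = 104 bpm

104 bpm


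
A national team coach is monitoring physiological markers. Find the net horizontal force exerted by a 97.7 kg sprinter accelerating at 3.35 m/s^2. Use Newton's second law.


Newton's second law: F = m * a
F = 97.7 * 3.35 = 327.3 N

327.3 N


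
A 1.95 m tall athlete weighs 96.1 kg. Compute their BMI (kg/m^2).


height^2 = 3.8025 m^2
BMI = 96.1 / 3.8025 = 25.27 kg/m^2

25.27 kg/m^2


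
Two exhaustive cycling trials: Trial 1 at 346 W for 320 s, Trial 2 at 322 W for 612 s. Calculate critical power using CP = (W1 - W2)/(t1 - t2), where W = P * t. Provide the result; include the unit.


W1 = 346 * 320 = 110720 J
W2 = 322 * 612 = 197064 J
CP = (110720 - 197064) / (320 - 612)
= -86344 / -292
= 295.7 W

295.7 W


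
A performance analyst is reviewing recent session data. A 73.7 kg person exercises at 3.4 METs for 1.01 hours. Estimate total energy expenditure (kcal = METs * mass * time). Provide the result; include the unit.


Energy = METs * mass(kg) * time(h)
= 3.4 * 73.7 * 1.01
= 253.09 kcal

253.09 kcal


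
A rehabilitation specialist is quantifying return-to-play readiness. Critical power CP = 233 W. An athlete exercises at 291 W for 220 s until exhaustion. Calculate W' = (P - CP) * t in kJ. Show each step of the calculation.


P - CP = 291 - 233 = 58 W
W' = 58 * 220 = 12760 J
= 12760 / 1000 = 12.76 kJ

12.76 kJ


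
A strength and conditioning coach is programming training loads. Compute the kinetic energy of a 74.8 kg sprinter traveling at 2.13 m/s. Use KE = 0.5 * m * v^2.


Velocity squared = 4.5369
KE = 0.5 * 74.8 * 4.5369 = 169.68 J

169.68 J


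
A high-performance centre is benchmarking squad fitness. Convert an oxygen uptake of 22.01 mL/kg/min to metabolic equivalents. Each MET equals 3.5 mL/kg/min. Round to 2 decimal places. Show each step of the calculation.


One MET = 3.5 mL/kg/min
Number of METs = 22.01 / 3.5
= 6.29 METs

6.29 METs


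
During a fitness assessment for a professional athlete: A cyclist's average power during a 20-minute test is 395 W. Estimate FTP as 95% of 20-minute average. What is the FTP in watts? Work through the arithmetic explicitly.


FTP = 20-min power * 0.95
= 395 * 0.95
= 375.25 W

375.25 W


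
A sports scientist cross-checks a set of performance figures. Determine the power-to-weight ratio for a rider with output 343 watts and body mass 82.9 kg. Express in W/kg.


P/W = 343 / 82.9 = 4.138 W/kg

4.138 W/kg


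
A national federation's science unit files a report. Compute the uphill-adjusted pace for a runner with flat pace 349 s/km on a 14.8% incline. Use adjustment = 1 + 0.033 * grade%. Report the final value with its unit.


Adjustment factor = 1 + 0.033 * 14.8 = 1.4884
Grade-adjusted pace = 349 * 1.4884 = 519.45 s/km

519.45 s/km


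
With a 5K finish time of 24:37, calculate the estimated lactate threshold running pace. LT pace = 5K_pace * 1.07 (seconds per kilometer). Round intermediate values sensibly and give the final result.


Race duration = 1477 s for 5 km
Average pace = 1477 / 5 = 295.4 s/km
LT pace = 295.4 * 1.07
= 316.08 s/km

316.08 s/km


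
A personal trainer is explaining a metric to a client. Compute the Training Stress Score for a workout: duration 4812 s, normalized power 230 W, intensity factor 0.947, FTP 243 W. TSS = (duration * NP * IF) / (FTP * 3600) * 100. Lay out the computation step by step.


Product = 4812 * 230 * 0.947 = 1048101.72
Base = 243 * 3600 = 874800
TSS = 1048101.72 / 874800 * 100 = 119.81

119.81 TSS


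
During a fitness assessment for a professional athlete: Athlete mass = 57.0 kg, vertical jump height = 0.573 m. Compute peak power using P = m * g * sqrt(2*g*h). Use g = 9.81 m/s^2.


sqrt(2 * 9.81 * 0.573) = sqrt(11.24226) = 3.352948 m/s
P = 57.0 * 9.81 * 3.352948
= 1874.87 W

1874.87 W


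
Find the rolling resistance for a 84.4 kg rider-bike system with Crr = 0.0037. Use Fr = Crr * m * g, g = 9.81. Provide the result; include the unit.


m * g = 84.4 * 9.81 = 827.964 N
Fr = 0.0037 * 827.964 = 3.063 N

3.063 N


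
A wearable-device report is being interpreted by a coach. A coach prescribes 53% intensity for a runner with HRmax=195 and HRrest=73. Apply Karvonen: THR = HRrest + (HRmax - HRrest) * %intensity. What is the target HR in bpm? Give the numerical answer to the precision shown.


Heart rate reserve = 195 - 73 = 122
Intensity fraction = 53 / 100 = 0.53
THR = 73 + 122 * 0.53 = 137.66 bpm

137.66 bpm


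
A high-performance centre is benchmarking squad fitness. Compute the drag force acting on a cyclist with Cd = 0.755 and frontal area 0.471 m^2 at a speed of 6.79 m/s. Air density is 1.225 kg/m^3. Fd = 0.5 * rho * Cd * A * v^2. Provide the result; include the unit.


Step 1: v^2 = 46.1041
Step 2: Fd = 0.5 * 1.225 * 0.755 * 0.471 * 46.1041
= 10.042 N

10.042 N


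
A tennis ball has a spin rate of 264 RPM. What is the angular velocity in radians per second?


Convert RPM to rad/s: multiply by 2*pi and divide by 60
omega = 264 * 2 * pi / 60
= 27.646 rad/s

27.646 rad/s


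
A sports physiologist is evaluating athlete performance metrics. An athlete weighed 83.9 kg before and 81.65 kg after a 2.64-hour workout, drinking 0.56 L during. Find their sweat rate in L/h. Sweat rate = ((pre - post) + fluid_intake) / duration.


Body mass change = 2.25 kg
Total sweat loss = 2.25 + 0.56 = 2.81 L
Rate = 2.81 / 2.64 = 1.064 L/h

1.064 L/h


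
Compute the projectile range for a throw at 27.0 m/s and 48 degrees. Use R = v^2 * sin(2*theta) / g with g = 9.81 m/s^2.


Two times the angle = 96 degrees
sin(96) = 0.994522
R = 729.0 * 0.994522 / 9.81 = 73.905 m

73.905 m


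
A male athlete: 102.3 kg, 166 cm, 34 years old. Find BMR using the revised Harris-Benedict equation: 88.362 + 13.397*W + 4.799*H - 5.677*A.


Intercept = 88.362
Weight contribution = 13.397 * 102.3 = 1370.5131
Height contribution = 4.799 * 166 = 796.634
Age contribution = 5.677 * 34 = 193.018
BMR = 88.362 + 1370.5131 + 796.634 - 193.018
= 2062.49 kcal/day

2062.49 kcal/day


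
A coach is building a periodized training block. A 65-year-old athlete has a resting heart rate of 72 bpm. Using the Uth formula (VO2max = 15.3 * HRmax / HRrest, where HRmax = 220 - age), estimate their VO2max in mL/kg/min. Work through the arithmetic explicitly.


HRmax = 220 - 65 = 155 bpm
Ratio = HRmax / HRrest = 155 / 72 = 2.1528
VO2max = 15.3 * 2.1528 = 32.94 mL/kg/min

32.94 mL/kg/min


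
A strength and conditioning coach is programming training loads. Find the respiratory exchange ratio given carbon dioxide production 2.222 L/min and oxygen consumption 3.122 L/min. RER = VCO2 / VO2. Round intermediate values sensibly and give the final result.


VCO2 = 2.222 L/min
VO2 = 3.122 L/min
RER = 2.222 / 3.122 = 0.7117

0.7117


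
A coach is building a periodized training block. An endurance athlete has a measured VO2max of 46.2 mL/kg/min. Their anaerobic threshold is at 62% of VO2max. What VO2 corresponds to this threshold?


Anaerobic threshold VO2 = VO2max * 62%
= 46.2 * 0.62
= 28.64 mL/kg/min

28.64 mL/kg/min


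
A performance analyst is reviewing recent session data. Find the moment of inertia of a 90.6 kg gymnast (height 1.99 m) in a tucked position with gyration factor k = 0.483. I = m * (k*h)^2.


Radius of gyration = 0.483 * 1.99 = 0.96117 m
I = 90.6 * 0.96117^2
= 90.6 * 0.923848
= 83.701 kg*m^2

83.701 kg*m^2


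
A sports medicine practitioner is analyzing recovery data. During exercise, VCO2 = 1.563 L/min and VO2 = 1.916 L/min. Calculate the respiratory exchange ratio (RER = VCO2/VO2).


RER = VCO2 / VO2
= 1.563 / 1.916
= 0.8158

0.8158


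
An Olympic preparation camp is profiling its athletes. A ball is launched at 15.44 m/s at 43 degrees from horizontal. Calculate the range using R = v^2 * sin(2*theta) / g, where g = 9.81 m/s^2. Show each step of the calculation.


sin(2 * 43) = sin(86) = 0.997564
v^2 = 15.44^2 = 238.3936
R = 238.3936 * 0.997564 / 9.81
= 24.242 m

24.242 m


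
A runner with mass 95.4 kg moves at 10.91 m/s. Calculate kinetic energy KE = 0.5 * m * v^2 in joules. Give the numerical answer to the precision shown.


v^2 = 10.91^2 = 119.0281
KE = 0.5 * 95.4 * 119.0281
= 5677.64 J

5677.64 J


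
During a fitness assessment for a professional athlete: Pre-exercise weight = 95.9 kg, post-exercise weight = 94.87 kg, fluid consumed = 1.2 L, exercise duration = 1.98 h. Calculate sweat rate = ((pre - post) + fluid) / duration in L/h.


Weight loss = 95.9 - 94.87 = 1.03 kg (approx L)
Total sweat = 1.03 + 1.2 = 2.23 L
Sweat rate = 2.23 / 1.98 = 1.126 L/h

1.126 L/h


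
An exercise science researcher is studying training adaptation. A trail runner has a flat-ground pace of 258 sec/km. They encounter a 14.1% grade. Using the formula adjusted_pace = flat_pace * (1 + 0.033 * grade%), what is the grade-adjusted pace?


Grade factor = 1 + 0.033 * 14.1 = 1.4653
Adjusted = 258 * 1.4653 = 378.05 sec/km

378.05 s/km


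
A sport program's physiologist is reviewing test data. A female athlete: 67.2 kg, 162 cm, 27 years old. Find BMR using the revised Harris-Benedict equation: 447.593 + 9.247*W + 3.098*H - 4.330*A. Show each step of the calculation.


Intercept = 447.593
Weight contribution = 9.247 * 67.2 = 621.3984
Height contribution = 3.098 * 162 = 501.876
Age contribution = 4.33 * 27 = 116.91
BMR = 447.593 + 621.3984 + 501.876 - 116.91
= 1453.96 kcal/day

1453.96 kcal/day


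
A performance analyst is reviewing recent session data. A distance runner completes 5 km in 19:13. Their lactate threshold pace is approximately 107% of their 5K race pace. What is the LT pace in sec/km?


Convert to seconds: 19 min 13 s = 1153 s
Pace per km = 1153 / 5 = 230.6 s/km
LT pace = 230.6 * 1.07 = 246.74 s/km

246.74 s/km


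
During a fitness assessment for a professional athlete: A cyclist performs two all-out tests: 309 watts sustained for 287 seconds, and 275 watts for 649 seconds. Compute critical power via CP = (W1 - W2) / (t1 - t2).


W1 = P1 * t1 = 309 * 287 = 88683 J
W2 = P2 * t2 = 275 * 649 = 178475 J
CP = (88683 - 178475) / (287 - 649)
= 248.04 W

248.04 W


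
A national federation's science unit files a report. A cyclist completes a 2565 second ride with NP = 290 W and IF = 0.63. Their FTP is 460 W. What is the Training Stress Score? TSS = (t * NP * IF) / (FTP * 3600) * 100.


t * NP * IF = 2565 * 290 * 0.63 = 468625.5
FTP * 3600 = 1656000
TSS = (468625.5 / 1656000) * 100 = 28.3

28.3 TSS


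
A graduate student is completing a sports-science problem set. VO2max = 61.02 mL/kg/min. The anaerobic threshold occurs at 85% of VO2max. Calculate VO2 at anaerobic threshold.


AT fraction = 85 / 100 = 0.85
AT VO2 = 61.02 * 0.85
= 51.87 mL/kg/min

51.87 mL/kg/min


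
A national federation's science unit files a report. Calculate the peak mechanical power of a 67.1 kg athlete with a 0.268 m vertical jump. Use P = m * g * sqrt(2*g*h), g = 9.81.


First, sqrt(2gh) = sqrt(2 * 9.81 * 0.268)
= sqrt(5.25816) = 2.293068 m/s
Power = 67.1 * 9.81 * 2.293068 = 1509.41 W

1509.41 W


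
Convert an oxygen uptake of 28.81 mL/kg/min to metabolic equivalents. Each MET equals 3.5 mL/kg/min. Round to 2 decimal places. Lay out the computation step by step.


One MET = 3.5 mL/kg/min
Number of METs = 28.81 / 3.5
= 8.23 METs

8.23 METs


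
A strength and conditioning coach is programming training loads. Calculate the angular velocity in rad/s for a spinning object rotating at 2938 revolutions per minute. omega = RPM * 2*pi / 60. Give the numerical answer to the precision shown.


omega = RPM * 2*pi / 60
= 2938 * 6.28318531 / 60
= 307.667 rad/s

307.667 rad/s


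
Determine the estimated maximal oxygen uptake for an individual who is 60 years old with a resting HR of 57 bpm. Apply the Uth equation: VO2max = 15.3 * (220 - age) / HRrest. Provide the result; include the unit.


HRmax = 220 - 60 = 160
VO2max = 15.3 * (160 / 57)
= 15.3 * 2.807
= 42.95 mL/kg/min

42.95 mL/kg/min


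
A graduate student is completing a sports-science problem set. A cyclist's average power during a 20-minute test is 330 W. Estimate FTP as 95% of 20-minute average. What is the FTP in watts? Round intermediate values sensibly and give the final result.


FTP = 20-min power * 0.95
= 330 * 0.95
= 313.5 W

313.5 W


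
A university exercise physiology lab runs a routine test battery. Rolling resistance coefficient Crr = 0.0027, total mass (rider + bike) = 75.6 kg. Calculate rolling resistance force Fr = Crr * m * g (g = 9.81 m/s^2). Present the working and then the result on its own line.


Fr = Crr * m * g
= 0.0027 * 75.6 * 9.81
= 2.002 N

2.002 N


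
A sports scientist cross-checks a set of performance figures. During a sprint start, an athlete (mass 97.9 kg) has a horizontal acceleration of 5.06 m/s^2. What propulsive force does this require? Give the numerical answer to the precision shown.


Propulsive force = mass * acceleration
= 97.9 kg * 5.06 m/s^2
= 495.37 N

495.37 N


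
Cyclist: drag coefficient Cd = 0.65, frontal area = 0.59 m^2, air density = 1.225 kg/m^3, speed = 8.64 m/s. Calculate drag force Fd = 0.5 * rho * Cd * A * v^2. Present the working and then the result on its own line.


v^2 = 8.64^2 = 74.6496
Fd = 0.5 * 1.225 * 0.65 * 0.59 * 74.6496
= 17.535 N

17.535 N


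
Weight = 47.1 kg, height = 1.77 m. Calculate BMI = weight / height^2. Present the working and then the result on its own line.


height^2 = 1.77^2 = 3.1329
BMI = 47.1 / 3.1329 = 15.03 kg/m^2

15.03 kg/m^2


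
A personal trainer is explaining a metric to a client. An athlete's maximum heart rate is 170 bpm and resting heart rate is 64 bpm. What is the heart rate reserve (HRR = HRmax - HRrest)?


HRR = HRmax - HRrest
= 170 - 64
= 106 bpm

106 bpm


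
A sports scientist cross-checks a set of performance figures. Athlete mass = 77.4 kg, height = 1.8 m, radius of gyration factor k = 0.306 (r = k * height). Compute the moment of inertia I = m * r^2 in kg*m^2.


r = k * height = 0.306 * 1.8 = 0.5508 m
r^2 = 0.5508^2 = 0.303381
I = 77.4 * 0.303381 = 23.482 kg*m^2

23.482 kg*m^2


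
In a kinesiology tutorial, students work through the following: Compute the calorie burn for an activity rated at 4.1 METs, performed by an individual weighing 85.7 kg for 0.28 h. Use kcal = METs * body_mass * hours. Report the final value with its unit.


Product of METs and mass = 4.1 * 85.7 = 351.37
Total kcal = 351.37 * 0.28 = 98.38 kcal

98.38 kcal


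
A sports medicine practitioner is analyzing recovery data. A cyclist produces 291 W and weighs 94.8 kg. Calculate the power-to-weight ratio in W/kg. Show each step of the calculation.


P/W = power / mass
= 291 / 94.8
= 3.07 W/kg

3.07 W/kg


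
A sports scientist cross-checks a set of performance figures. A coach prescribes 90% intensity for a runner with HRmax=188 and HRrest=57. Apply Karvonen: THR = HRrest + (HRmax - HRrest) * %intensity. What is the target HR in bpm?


Heart rate reserve = 188 - 57 = 131
Intensity fraction = 90 / 100 = 0.9
THR = 57 + 131 * 0.9 = 174.9 bpm

174.9 bpm


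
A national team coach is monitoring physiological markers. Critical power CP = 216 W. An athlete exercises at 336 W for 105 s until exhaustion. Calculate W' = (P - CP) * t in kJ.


P - CP = 336 - 216 = 120 W
W' = 120 * 105 = 12600 J
= 12600 / 1000 = 12.6 kJ

12.6 kJ


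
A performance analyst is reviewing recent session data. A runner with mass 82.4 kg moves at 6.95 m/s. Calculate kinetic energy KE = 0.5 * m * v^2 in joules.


v^2 = 6.95^2 = 48.3025
KE = 0.5 * 82.4 * 48.3025
= 1990.06 J

1990.06 J


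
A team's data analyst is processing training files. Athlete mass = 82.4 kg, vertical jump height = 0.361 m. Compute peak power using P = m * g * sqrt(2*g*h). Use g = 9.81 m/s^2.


sqrt(2 * 9.81 * 0.361) = sqrt(7.08282) = 2.661357 m/s
P = 82.4 * 9.81 * 2.661357
= 2151.29 W

2151.29 W


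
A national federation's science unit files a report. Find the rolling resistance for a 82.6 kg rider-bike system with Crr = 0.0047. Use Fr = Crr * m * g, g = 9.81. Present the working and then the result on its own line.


m * g = 82.6 * 9.81 = 810.306 N
Fr = 0.0047 * 810.306 = 3.808 N

3.808 N


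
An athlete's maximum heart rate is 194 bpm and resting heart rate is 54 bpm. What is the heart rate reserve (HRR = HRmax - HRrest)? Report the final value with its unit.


HRR = HRmax - HRrest
= 194 - 54
= 140 bpm

140 bpm


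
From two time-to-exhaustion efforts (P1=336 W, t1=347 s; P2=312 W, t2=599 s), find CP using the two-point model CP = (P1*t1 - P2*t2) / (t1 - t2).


Work in trial 1 = 116592 J
Work in trial 2 = 186888 J
Delta work = -70296 J
Delta time = -252 s
CP = -70296 / -252 = 278.95 W

278.95 W


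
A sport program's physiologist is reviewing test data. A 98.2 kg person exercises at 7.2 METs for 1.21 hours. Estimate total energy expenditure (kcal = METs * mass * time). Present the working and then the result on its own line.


Energy = METs * mass(kg) * time(h)
= 7.2 * 98.2 * 1.21
= 855.52 kcal

855.52 kcal


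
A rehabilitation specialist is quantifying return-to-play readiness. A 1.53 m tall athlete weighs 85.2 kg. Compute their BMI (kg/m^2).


height^2 = 2.3409 m^2
BMI = 85.2 / 2.3409 = 36.4 kg/m^2

36.4 kg/m^2


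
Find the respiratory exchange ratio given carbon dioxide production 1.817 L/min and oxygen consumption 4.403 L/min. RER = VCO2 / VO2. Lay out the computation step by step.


VCO2 = 1.817 L/min
VO2 = 4.403 L/min
RER = 1.817 / 4.403 = 0.4127

0.4127


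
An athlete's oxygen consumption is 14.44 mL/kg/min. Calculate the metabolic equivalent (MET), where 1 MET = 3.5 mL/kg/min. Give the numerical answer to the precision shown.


MET = VO2 / 3.5
= 14.44 / 3.5
= 4.13 METs

4.13 METs


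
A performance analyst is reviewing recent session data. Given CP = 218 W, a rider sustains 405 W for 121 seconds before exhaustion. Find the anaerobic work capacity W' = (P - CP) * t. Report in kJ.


Excess power = 405 - 218 = 187 W
Work above CP = 187 * 121 = 22627 J
W' = 22.627 kJ

22.627 kJ


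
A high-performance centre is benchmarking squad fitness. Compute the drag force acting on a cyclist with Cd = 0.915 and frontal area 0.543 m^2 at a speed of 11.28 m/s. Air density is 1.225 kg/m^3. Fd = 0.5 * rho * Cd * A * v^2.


Step 1: v^2 = 127.2384
Step 2: Fd = 0.5 * 1.225 * 0.915 * 0.543 * 127.2384
= 38.721 N

38.721 N


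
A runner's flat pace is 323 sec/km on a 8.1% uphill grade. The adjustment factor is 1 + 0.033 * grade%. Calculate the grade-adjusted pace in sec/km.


Factor = 1 + 0.033 * 8.1 = 1.2673
Adjusted pace = 323 * 1.2673
= 409.34 sec/km

409.34 s/km


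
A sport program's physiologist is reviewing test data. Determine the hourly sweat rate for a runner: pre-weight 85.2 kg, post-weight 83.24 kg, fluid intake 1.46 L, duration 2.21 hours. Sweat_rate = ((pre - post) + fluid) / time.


Mass lost = 85.2 - 83.24 = 1.96 kg
Add fluid consumed: 1.96 + 1.46 = 3.42 L total sweat
Sweat rate = 3.42 / 2.21 = 1.548 L/h

1.548 L/h


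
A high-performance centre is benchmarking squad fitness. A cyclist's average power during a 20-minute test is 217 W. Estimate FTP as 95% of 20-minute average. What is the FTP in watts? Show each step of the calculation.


FTP = 20-min power * 0.95
= 217 * 0.95
= 206.15 W

206.15 W


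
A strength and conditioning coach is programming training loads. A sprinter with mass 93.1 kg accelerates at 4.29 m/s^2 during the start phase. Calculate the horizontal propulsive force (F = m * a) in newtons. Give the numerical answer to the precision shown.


F = m * a
= 93.1 * 4.29
= 399.4 N

399.4 N


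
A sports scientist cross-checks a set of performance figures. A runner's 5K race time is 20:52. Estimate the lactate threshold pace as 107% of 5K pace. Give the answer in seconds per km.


Total race time = 20*60 + 52 = 1252 seconds
5K pace = 1252 / 5 = 250.4 sec/km
LT pace = 250.4 * 1.07 = 267.93 sec/km

267.93 s/km


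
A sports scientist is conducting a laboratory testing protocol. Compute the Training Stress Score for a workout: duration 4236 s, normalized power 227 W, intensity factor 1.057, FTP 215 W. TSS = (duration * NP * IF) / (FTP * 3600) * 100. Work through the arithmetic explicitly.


Product = 4236 * 227 * 1.057 = 1016381.604
Base = 215 * 3600 = 774000
TSS = 1016381.604 / 774000 * 100 = 131.32

131.32 TSS


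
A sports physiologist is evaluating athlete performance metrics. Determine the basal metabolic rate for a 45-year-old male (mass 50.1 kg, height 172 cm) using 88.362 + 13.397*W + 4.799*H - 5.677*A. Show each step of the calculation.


BMR = 88.362 + 13.397*50.1 + 4.799*172 - 5.677*45
= 1329.51 kcal/day

1329.51 kcal/day


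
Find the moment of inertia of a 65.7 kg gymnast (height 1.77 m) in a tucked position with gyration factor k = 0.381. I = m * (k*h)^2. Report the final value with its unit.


Radius of gyration = 0.381 * 1.77 = 0.67437 m
I = 65.7 * 0.67437^2
= 65.7 * 0.454775
= 29.879 kg*m^2

29.879 kg*m^2


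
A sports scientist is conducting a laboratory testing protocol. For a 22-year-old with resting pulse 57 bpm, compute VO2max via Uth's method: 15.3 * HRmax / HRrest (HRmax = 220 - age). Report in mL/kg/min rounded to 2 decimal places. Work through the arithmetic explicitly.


Step 1: HRmax = 220 - 22 = 198 bpm
Step 2: Ratio = 198 / 57 = 3.4737
Step 3: VO2max = 15.3 * 3.4737 = 53.15 mL/kg/min

53.15 mL/kg/min


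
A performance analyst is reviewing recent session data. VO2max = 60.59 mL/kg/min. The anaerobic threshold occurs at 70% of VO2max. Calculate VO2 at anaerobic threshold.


AT fraction = 70 / 100 = 0.7
AT VO2 = 60.59 * 0.7
= 42.41 mL/kg/min

42.41 mL/kg/min


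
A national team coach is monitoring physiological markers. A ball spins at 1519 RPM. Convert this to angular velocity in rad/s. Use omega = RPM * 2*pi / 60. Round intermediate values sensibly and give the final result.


omega = 1519 * 2 * pi / 60
= 1519 * 6.28318531 / 60
= 9544.158 / 60
= 159.069 rad/s

159.069 rad/s


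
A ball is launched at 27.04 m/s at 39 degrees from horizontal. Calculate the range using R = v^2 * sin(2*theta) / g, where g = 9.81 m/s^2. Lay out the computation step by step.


sin(2 * 39) = sin(78) = 0.978148
v^2 = 27.04^2 = 731.1616
R = 731.1616 * 0.978148 / 9.81
= 72.904 m

72.904 m


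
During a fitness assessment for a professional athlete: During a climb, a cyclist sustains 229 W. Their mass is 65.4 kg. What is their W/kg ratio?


Power-to-weight = 229 W / 65.4 kg
= 3.502 W/kg

3.502 W/kg


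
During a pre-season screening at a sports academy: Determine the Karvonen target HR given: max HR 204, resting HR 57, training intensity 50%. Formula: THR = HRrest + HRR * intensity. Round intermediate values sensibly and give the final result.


HRR = HRmax - HRrest = 204 - 57 = 147
THR = 57 + 147 * 0.5
= 130.5 bpm

130.5 bpm


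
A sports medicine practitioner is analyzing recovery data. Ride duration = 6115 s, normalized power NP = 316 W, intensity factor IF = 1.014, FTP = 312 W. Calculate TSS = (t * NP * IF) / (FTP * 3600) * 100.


Numerator = 6115 * 316 * 1.014 = 1959392.76
Denominator = 312 * 3600 = 1123200
TSS = 1959392.76 / 1123200 * 100
= 174.45

174.45 TSS


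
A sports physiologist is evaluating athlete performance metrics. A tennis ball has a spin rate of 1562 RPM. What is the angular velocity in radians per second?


Convert RPM to rad/s: multiply by 2*pi and divide by 60
omega = 1562 * 2 * pi / 60
= 163.572 rad/s

163.572 rad/s


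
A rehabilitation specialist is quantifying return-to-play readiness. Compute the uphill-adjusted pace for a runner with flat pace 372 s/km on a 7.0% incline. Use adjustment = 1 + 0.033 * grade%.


Adjustment factor = 1 + 0.033 * 7.0 = 1.231
Grade-adjusted pace = 372 * 1.231 = 457.93 s/km

457.93 s/km


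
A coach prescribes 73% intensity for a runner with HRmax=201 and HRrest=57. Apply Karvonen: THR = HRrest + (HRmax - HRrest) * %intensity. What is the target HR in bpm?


Heart rate reserve = 201 - 57 = 144
Intensity fraction = 73 / 100 = 0.73
THR = 57 + 144 * 0.73 = 162.12 bpm

162.12 bpm


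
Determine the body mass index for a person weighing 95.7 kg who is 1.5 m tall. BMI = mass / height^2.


BMI = mass / height^2
= 95.7 / 1.5^2
= 95.7 / 2.25
= 42.53 kg/m^2

42.53 kg/m^2


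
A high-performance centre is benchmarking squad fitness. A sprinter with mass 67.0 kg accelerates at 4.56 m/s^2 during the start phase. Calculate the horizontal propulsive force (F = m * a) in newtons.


F = m * a
= 67.0 * 4.56
= 305.52 N

305.52 N


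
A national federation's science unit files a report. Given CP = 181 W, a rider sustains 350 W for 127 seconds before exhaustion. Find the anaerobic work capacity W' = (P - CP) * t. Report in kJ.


Excess power = 350 - 181 = 169 W
Work above CP = 169 * 127 = 21463 J
W' = 21.463 kJ

21.463 kJ


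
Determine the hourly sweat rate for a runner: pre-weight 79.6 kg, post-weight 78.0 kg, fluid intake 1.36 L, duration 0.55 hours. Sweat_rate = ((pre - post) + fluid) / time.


Mass lost = 79.6 - 78.0 = 1.6 kg
Add fluid consumed: 1.6 + 1.36 = 2.96 L total sweat
Sweat rate = 2.96 / 0.55 = 5.382 L/h

5.382 L/h


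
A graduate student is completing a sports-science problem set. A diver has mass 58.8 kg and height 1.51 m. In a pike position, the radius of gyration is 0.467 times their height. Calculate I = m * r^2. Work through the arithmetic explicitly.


r = 0.467 * 1.51 = 0.70517 m
I = m * r^2 = 58.8 * 0.497265 = 29.239 kg*m^2

29.239 kg*m^2


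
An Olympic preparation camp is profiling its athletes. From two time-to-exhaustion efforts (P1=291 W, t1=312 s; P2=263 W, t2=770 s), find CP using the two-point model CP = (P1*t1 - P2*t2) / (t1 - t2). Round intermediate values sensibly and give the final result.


Work in trial 1 = 90792 J
Work in trial 2 = 202510 J
Delta work = -111718 J
Delta time = -458 s
CP = -111718 / -458 = 243.93 W

243.93 W


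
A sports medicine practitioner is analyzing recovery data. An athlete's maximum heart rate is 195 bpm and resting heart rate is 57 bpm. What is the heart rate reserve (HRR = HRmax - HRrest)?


HRR = HRmax - HRrest
= 195 - 57
= 138 bpm

138 bpm


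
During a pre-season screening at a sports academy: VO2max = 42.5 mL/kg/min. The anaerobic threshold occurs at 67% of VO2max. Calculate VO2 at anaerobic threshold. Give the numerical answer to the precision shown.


AT fraction = 67 / 100 = 0.67
AT VO2 = 42.5 * 0.67
= 28.48 mL/kg/min

28.48 mL/kg/min


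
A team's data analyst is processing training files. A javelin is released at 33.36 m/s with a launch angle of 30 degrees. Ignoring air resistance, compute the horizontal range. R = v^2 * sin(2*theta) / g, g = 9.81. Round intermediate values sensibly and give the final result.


Launch speed squared = 1112.8896
sin(2 * 30 deg) = 0.866025
Range = 1112.8896 * 0.866025 / 9.81
= 98.246 m

98.246 m


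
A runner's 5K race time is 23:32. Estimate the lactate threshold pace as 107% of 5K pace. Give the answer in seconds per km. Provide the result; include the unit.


Total race time = 23*60 + 32 = 1412 seconds
5K pace = 1412 / 5 = 282.4 sec/km
LT pace = 282.4 * 1.07 = 302.17 sec/km

302.17 s/km


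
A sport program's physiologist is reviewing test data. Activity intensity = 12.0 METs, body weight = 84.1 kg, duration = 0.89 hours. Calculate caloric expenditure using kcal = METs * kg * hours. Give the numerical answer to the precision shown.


kcal = 12.0 * 84.1 * 0.89
= 1009.2 * 0.89
= 898.19 kcal

898.19 kcal


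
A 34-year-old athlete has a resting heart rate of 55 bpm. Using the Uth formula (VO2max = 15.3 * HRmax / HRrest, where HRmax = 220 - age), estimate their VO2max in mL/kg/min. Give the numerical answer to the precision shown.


HRmax = 220 - 34 = 186 bpm
Ratio = HRmax / HRrest = 186 / 55 = 3.3818
VO2max = 15.3 * 3.3818 = 51.74 mL/kg/min

51.74 mL/kg/min


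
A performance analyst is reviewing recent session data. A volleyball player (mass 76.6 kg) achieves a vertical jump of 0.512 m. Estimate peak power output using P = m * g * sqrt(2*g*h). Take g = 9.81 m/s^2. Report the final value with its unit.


2 * g * h = 2 * 9.81 * 0.512 = 10.04544
sqrt(10.04544) = 3.169454 m/s
P = 76.6 * 9.81 * 3.169454 = 2381.67 W

2381.67 W


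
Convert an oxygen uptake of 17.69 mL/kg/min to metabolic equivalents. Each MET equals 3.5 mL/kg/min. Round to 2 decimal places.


One MET = 3.5 mL/kg/min
Number of METs = 17.69 / 3.5
= 5.05 METs

5.05 METs


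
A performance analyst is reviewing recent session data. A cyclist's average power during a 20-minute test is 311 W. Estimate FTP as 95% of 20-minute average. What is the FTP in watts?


FTP = 20-min power * 0.95
= 311 * 0.95
= 295.45 W

295.45 W


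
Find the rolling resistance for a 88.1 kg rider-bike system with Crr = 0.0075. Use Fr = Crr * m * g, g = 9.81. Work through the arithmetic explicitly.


m * g = 88.1 * 9.81 = 864.261 N
Fr = 0.0075 * 864.261 = 6.482 N

6.482 N


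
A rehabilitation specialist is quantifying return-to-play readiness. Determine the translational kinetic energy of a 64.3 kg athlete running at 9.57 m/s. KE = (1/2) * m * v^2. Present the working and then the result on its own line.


KE = 0.5 * m * v^2
= 0.5 * 64.3 * 9.57^2
= 0.5 * 64.3 * 91.5849
= 2944.45 J

2944.45 J


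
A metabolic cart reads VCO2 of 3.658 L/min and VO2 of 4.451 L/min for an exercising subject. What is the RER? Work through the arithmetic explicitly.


RER = VCO2 / VO2 = 3.658 / 4.451 = 0.8218

0.8218


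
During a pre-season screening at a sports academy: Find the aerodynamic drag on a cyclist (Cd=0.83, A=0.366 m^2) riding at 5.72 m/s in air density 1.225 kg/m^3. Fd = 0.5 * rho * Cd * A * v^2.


Fd = 0.5 * 1.225 * 0.83 * 0.366 * 5.72^2
= 0.5 * 1.225 * 0.83 * 0.366 * 32.7184
= 6.088 N

6.088 N


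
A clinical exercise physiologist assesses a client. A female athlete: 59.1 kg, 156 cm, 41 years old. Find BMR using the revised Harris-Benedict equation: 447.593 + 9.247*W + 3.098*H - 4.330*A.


Intercept = 447.593
Weight contribution = 9.247 * 59.1 = 546.4977
Height contribution = 3.098 * 156 = 483.288
Age contribution = 4.33 * 41 = 177.53
BMR = 447.593 + 546.4977 + 483.288 - 177.53
= 1299.85 kcal/day

1299.85 kcal/day


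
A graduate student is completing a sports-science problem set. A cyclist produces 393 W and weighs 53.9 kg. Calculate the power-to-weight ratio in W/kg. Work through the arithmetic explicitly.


P/W = power / mass
= 393 / 53.9
= 7.291 W/kg

7.291 W/kg


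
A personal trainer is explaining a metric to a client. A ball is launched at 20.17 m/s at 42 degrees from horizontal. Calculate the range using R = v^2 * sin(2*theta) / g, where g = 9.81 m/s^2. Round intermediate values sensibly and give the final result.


sin(2 * 42) = sin(84) = 0.994522
v^2 = 20.17^2 = 406.8289
R = 406.8289 * 0.994522 / 9.81
= 41.244 m

41.244 m


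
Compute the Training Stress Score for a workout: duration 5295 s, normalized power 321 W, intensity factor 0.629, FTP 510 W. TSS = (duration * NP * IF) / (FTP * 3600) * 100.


Product = 5295 * 321 * 0.629 = 1069108.155
Base = 510 * 3600 = 1836000
TSS = 1069108.155 / 1836000 * 100 = 58.23

58.23 TSS


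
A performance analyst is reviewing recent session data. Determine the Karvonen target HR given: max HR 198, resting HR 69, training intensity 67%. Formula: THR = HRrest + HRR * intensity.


HRR = HRmax - HRrest = 198 - 69 = 129
THR = 69 + 129 * 0.67
= 155.43 bpm

155.43 bpm


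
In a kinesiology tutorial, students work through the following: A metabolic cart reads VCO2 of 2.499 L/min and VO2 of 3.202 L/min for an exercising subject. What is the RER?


RER = VCO2 / VO2 = 2.499 / 3.202 = 0.7804

0.7804


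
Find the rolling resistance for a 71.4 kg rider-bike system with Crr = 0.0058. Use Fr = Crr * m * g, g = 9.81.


m * g = 71.4 * 9.81 = 700.434 N
Fr = 0.0058 * 700.434 = 4.063 N

4.063 N


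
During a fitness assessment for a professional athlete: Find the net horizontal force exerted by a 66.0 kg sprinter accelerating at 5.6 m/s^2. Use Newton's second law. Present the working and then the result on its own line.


Newton's second law: F = m * a
F = 66.0 * 5.6 = 369.6 N

369.6 N


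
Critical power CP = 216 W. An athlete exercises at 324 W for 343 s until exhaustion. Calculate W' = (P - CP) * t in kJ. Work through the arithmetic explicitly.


P - CP = 324 - 216 = 108 W
W' = 108 * 343 = 37044 J
= 37044 / 1000 = 37.044 kJ

37.044 kJ


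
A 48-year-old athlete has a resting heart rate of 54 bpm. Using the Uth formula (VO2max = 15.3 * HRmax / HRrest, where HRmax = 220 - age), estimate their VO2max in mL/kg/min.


HRmax = 220 - 48 = 172 bpm
Ratio = HRmax / HRrest = 172 / 54 = 3.1852
VO2max = 15.3 * 3.1852 = 48.73 mL/kg/min

48.73 mL/kg/min


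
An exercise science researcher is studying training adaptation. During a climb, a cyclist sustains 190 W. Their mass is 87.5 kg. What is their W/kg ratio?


Power-to-weight = 190 W / 87.5 kg
= 2.171 W/kg

2.171 W/kg


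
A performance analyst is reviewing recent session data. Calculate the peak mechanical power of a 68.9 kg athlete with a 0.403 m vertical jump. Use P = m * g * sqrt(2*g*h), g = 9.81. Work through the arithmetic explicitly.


First, sqrt(2gh) = sqrt(2 * 9.81 * 0.403)
= sqrt(7.90686) = 2.811914 m/s
Power = 68.9 * 9.81 * 2.811914 = 1900.6 W

1900.6 W


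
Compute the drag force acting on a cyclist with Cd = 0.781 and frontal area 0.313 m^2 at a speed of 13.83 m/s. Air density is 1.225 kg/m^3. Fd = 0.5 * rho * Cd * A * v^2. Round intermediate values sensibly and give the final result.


Step 1: v^2 = 191.2689
Step 2: Fd = 0.5 * 1.225 * 0.781 * 0.313 * 191.2689
= 28.638 N

28.638 N


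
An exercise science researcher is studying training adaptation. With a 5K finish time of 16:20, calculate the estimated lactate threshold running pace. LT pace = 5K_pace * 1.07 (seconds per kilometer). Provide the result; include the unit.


Race duration = 980 s for 5 km
Average pace = 980 / 5 = 196.0 s/km
LT pace = 196.0 * 1.07
= 209.72 s/km

209.72 s/km


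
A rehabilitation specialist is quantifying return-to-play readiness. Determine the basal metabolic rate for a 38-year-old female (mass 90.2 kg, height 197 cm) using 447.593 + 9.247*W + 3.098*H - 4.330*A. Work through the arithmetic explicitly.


BMR = 447.593 + 9.247*90.2 + 3.098*197 - 4.330*38
= 1727.44 kcal/day

1727.44 kcal/day


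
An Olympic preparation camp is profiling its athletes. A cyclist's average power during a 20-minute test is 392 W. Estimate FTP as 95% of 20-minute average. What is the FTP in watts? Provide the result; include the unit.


FTP = 20-min power * 0.95
= 392 * 0.95
= 372.4 W

372.4 W


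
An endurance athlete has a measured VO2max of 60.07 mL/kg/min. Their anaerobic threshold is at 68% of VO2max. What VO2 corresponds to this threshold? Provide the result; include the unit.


Anaerobic threshold VO2 = VO2max * 68%
= 60.07 * 0.68
= 40.85 mL/kg/min

40.85 mL/kg/min


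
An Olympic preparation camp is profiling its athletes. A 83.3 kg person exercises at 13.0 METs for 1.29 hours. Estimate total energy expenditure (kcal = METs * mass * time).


Energy = METs * mass(kg) * time(h)
= 13.0 * 83.3 * 1.29
= 1396.94 kcal

1396.94 kcal


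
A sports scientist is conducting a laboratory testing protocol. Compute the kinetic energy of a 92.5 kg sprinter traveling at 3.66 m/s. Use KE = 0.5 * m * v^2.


Velocity squared = 13.3956
KE = 0.5 * 92.5 * 13.3956 = 619.55 J

619.55 J


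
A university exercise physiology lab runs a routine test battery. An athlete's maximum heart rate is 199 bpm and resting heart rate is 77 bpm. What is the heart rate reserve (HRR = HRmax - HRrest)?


HRR = HRmax - HRrest
= 199 - 77
= 122 bpm

122 bpm


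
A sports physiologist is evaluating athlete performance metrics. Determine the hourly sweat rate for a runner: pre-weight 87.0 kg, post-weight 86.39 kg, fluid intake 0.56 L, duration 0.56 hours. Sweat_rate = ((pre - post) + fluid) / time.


Mass lost = 87.0 - 86.39 = 0.61 kg
Add fluid consumed: 0.61 + 0.56 = 1.17 L total sweat
Sweat rate = 1.17 / 0.56 = 2.089 L/h

2.089 L/h


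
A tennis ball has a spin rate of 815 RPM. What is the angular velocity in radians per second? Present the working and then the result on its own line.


Convert RPM to rad/s: multiply by 2*pi and divide by 60
omega = 815 * 2 * pi / 60
= 85.347 rad/s

85.347 rad/s


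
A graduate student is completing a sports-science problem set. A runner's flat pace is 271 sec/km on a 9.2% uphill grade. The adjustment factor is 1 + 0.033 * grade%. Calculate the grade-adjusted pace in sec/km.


Factor = 1 + 0.033 * 9.2 = 1.3036
Adjusted pace = 271 * 1.3036
= 353.28 sec/km

353.28 s/km


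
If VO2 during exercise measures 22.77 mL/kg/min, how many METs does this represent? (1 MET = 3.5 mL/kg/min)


METs = VO2 / 3.5 = 22.77 / 3.5 = 6.51

6.51 METs


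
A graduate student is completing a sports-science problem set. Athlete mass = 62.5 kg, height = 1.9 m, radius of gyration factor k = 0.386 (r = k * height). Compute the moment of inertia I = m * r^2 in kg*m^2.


r = k * height = 0.386 * 1.9 = 0.7334 m
r^2 = 0.7334^2 = 0.537876
I = 62.5 * 0.537876 = 33.617 kg*m^2

33.617 kg*m^2


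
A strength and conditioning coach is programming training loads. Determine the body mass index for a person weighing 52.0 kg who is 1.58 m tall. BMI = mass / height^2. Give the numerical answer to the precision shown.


BMI = mass / height^2
= 52.0 / 1.58^2
= 52.0 / 2.4964
= 20.83 kg/m^2

20.83 kg/m^2


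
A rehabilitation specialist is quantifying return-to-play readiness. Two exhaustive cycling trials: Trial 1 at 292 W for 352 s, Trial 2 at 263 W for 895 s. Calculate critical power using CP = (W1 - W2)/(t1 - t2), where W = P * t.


W1 = 292 * 352 = 102784 J
W2 = 263 * 895 = 235385 J
CP = (102784 - 235385) / (352 - 895)
= -132601 / -543
= 244.2 W

244.2 W


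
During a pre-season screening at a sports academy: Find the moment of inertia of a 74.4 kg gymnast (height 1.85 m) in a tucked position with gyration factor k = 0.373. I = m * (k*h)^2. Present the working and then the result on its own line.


Radius of gyration = 0.373 * 1.85 = 0.69005 m
I = 74.4 * 0.69005^2
= 74.4 * 0.476169
= 35.427 kg*m^2

35.427 kg*m^2
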